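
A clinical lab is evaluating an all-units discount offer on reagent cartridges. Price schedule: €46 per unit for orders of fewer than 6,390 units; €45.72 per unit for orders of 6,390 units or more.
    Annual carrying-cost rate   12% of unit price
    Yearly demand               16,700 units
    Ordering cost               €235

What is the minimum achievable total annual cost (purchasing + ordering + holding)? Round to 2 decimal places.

€774,782.29

H₁ = 12%×€46 = €5.5200;  H₂ = 12%×€45.72 = €5.4864
EOQ₁ = √(2×16,700×235/5.5200) = 1,192.44  (< 6,390, feasible at tier 1)
EOQ₂ = √(2×16,700×235/5.4864) = 1,196.09  (< 6,390 → use Q = 6,390 at tier-2 price)
TC(tier 1 (EOQ₁), Q≈1,192.4) = €774,782.29
TC(tier 2, Q≈6,390.0) = €781,667.21
Minimum at tier 1 (EOQ₁): €774,782.29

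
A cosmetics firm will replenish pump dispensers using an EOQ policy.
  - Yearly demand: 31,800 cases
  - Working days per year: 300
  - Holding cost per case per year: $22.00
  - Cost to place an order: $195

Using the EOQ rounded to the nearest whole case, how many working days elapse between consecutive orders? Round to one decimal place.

EOQ = √(2DS/H) = √(2 × 31,800 × 195 / 22)
    = √(563,727.27) ≈ 750.82 → Q = 751 cases
T = Q/D × 300 days = 751/31,800 × 300 = 7.085 days

7.1 days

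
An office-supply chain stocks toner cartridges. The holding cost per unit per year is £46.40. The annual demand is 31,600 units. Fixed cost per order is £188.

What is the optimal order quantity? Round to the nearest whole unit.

506 units

EOQ = √(2DS/H) = √(2 × 31,600 × 188 / 46.4)
    = √(256,068.97) ≈ 506.03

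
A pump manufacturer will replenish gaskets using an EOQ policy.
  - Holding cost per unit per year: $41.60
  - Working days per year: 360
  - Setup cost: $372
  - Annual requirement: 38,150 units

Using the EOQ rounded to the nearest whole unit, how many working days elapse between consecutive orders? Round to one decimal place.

7.8 days

Optimal lot size Q* = (2 × 38,150 × $372 / $41.6)^½ ≈ 826.01 → Q = 826 units
T = Q/D × 360 days = 826/38,150 × 360 = 7.794 days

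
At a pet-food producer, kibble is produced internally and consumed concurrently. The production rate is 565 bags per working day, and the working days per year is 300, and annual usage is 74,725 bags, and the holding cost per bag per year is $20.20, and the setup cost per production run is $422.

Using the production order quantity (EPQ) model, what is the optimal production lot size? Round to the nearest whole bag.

2,363 bags

d = 74,725/300 = 249.0833 bags/day;  effective holding cost H(1 − d/p) = 20.2·(1 − 249.0833/565) = 11.29472
Q* = √(2DS / H_eff) = √(2·74,725·422 / 11.29472) ≈ 2,363.01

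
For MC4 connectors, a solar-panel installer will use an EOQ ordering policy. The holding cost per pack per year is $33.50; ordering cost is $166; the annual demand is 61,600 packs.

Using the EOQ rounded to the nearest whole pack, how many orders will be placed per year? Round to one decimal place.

Q* = √(2·D·S / H) = √(2·61,600·166 / 33.5) = √610,483.6 ≈ 781.33 → Q = 781
Orders per year = D/Q = 61,600 / 781 = 78.873

78.9 orders per year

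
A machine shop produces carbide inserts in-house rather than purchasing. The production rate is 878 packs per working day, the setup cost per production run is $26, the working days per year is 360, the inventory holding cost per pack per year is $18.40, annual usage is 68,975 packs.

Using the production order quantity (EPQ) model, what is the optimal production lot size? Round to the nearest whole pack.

Daily demand d = 68,975/360 = 191.597; p = 878; 1 − d/p = 0.78178
EPQ = √(2DS / (H(1 − d/p)))
    = √(2 × 68,975 × 26 / (18.4 × 0.78178)) ≈ 499.34

499 packs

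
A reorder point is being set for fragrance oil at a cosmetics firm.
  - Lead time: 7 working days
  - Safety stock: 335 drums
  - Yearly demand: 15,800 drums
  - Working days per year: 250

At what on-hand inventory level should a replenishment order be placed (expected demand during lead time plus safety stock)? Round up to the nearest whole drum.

778 drums

Daily demand d = 15,800 / 250 = 63.200 drums/day
Demand during lead time = 63.200 × 7 = 442.40
Reorder point = 442.40 + 335 = 777.40 → round up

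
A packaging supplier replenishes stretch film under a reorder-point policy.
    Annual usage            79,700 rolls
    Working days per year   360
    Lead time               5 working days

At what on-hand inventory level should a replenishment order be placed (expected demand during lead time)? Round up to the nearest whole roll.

Daily demand d = 79,700 / 360 = 221.389 rolls/day
Demand during lead time = 221.389 × 5 = 1,106.94
Reorder point = 1,106.94 → round up

1,107 rolls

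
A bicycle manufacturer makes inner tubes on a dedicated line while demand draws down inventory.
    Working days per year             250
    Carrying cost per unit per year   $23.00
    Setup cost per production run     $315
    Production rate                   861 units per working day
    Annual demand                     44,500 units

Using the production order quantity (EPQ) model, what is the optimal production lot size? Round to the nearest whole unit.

1,240 units

d = 44,500/250 = 178.0000 units/day;  effective holding cost H(1 − d/p) = 23·(1 − 178.0000/861) = 18.24506
Q* = √(2DS / H_eff) = √(2·44,500·315 / 18.24506) ≈ 1,239.59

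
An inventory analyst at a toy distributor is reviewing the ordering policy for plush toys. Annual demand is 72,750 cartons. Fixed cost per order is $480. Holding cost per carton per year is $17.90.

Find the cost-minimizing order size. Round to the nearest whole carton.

Q* = √(2·D·S / H) = √(2·72,750·480 / 17.9) = √3,901,676.0 ≈ 1,975.27

1,975 cartons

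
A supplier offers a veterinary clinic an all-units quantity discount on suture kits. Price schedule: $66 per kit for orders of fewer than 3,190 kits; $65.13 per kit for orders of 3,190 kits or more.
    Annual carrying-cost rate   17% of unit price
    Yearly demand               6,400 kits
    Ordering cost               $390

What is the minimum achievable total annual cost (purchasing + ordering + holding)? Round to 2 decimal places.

H₁ = 17%×$66 = $11.2200;  H₂ = 17%×$65.13 = $11.0721
EOQ₁ = √(2×6,400×390/11.2200) = 667.02  (< 3,190, feasible at tier 1)
EOQ₂ = √(2×6,400×390/11.0721) = 671.46  (< 3,190 → use Q = 3,190 at tier-2 price)
TC(tier 1 (EOQ₁), Q≈667.0) = $429,884.00
TC(tier 2, Q≈3,190.0) = $435,274.44
Minimum at tier 1 (EOQ₁): $429,884.00

$429,884.00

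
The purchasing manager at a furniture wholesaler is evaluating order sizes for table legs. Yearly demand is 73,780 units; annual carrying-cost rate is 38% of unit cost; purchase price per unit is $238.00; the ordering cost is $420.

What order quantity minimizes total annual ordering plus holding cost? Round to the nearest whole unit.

Carrying cost H = $238 × 38% = $90.4400/unit/yr
EOQ = √(2DS/H) = √(2 × 73,780 × 420 / 90.44)
    = √(685,263.16) ≈ 827.81

828 units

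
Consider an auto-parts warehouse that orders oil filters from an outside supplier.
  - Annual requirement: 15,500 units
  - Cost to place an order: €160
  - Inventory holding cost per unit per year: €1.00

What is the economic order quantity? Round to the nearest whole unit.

Optimal lot size Q* = (2 × 15,500 × €160 / €1)^½ ≈ 2,227.11

2,227 units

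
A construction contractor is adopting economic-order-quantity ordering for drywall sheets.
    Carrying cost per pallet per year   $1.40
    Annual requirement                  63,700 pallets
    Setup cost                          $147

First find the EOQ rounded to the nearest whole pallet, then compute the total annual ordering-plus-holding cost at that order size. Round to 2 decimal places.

Optimal lot size Q* = (2 × 63,700 × $147 / $1.4)^½ ≈ 3,657.46 → Q = 3,657 pallets
Ordering: D/Q × S = 63,700/3,657 × $147 = $2,560.54
Holding:  Q/2 × H = 3,657/2 × $1.4 = $2,559.90
Total = $2,560.54 + $2,559.90 = $5,120.44

$5,120.44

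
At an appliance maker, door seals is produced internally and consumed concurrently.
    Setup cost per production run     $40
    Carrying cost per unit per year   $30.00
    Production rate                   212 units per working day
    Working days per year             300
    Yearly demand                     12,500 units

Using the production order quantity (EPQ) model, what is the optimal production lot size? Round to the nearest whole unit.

Daily demand d = 12,500/300 = 41.667; p = 212; 1 − d/p = 0.80346
EPQ = √(2DS / (H(1 − d/p)))
    = √(2 × 12,500 × 40 / (30 × 0.80346)) ≈ 203.68

204 units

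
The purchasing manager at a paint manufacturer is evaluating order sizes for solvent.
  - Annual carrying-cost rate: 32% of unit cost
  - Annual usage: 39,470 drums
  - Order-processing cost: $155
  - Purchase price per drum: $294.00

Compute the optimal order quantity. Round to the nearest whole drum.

Holding cost per drum per year: H = 32% × $294 = $94.0800
Q* = √(2·D·S / H) = √(2·39,470·155 / 94.08) = √130,056.3 ≈ 360.63

361 drums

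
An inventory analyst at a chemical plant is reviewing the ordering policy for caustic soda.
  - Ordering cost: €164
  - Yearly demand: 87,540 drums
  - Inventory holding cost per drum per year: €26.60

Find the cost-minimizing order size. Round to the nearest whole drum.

1,039 drums

EOQ = √(2DS/H) = √(2 × 87,540 × 164 / 26.6)
    = √(1,079,440.60) ≈ 1,038.96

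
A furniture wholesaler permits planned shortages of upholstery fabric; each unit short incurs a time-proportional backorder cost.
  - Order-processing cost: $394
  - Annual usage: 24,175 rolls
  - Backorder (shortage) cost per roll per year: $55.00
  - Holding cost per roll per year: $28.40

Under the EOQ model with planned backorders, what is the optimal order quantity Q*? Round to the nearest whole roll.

1,009 rolls

Q* = √(2DS/H) · √((H + b)/b)
   = √(2 × 24,175 × 394 / 28.4) · √((28.4 + 55) / 55)
   = 819.006 × 1.2314 ≈ 1,008.53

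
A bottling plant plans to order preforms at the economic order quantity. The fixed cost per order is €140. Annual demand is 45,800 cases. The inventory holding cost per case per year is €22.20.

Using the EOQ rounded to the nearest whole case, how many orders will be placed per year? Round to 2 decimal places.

2DS/H = 2·45,800·140/22.2 = 577,657.66
EOQ = √577,657.66 ≈ 760.04 → Q = 760
N = D/Q = 45,800/760 ≈ 60.263 orders/yr

60.26 orders per year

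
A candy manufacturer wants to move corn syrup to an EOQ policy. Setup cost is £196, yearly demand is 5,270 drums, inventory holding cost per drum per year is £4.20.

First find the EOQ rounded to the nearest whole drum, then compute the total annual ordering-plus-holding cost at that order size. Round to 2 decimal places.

£2,945.60

2DS/H = 2·5,270·196/4.2 = 491,866.67
EOQ = √491,866.67 ≈ 701.33 → Q = 701 drums
Orders/yr = 5,270/701 = 7.518; ordering cost = 7.518 × £196 = £1,473.50
Average inventory = 701/2 = 350.5; holding cost = 350.5 × £4.2 = £1,472.10
Total = £1,473.50 + £1,472.10 = £2,945.60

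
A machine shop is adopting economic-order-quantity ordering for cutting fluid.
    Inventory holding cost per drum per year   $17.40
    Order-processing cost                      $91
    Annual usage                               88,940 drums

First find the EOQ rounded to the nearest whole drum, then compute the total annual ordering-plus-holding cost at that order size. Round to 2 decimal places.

$16,782.59

EOQ = √(2DS/H) = √(2 × 88,940 × 91 / 17.4)
    = √(930,291.95) ≈ 964.52 → Q = 965 drums
Orders/yr = 88,940/965 = 92.166; ordering cost = 92.166 × $91 = $8,387.09
Average inventory = 965/2 = 482.5; holding cost = 482.5 × $17.4 = $8,395.50
Total = $8,387.09 + $8,395.50 = $16,782.59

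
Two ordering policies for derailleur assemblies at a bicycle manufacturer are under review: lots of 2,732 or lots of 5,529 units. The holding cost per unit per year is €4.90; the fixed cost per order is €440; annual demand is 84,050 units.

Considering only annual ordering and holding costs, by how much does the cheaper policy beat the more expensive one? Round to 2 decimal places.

€4.78

Annual cost at Q: ordering D·S/Q plus holding Q·H/2.
TC(2,732) = (84,050/2,732)×440 + (2,732/2)×4.9 = €20,230.00
TC(5,529) = (84,050/5,529)×440 + (5,529/2)×4.9 = €20,234.78
Lots of 2,732 are cheaper by €4.78.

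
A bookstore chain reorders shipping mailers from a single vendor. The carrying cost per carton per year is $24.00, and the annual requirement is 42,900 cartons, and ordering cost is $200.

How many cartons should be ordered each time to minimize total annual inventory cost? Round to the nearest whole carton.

Optimal lot size Q* = (2 × 42,900 × $200 / $24)^½ ≈ 845.58

846 cartons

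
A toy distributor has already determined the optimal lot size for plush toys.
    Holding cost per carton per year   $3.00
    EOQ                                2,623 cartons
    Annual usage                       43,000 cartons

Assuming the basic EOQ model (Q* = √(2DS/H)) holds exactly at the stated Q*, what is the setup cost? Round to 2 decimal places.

EOQ relation: Q² = 2DS/H, so rearrange for the unknown.
S = Q²H / (2D) = 2,623² × 3 / (2 × 43,000) = 240.0045

$240.00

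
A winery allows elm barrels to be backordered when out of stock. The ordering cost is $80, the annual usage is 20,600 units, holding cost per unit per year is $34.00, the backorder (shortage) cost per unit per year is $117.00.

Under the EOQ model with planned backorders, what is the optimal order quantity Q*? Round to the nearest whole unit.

Basic EOQ = √(2·20,600·80/34) = 311.354
Backorder adjustment √((H+b)/b) = √((34+117)/117) = 1.1360
Q* = 311.354 × 1.1360 ≈ 353.71

354 units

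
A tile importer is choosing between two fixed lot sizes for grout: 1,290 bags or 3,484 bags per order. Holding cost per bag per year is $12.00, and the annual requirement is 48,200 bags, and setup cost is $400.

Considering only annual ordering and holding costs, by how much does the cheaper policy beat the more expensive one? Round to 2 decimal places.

For each Q, cost = (D/Q)·S + (Q/2)·H.
TC(1,290) = (48,200/1,290)×400 + (1,290/2)×12 = $22,685.74
TC(3,484) = (48,200/3,484)×400 + (3,484/2)×12 = $26,437.87
|ΔTC| = |$22,685.74 − $26,437.87| = $3,752.13

$3,752.13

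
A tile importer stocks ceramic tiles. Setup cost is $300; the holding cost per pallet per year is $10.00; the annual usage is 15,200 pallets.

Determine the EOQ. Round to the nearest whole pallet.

2DS/H = 2·15,200·300/10 = 912,000.00
EOQ = √912,000.00 ≈ 954.99

955 pallets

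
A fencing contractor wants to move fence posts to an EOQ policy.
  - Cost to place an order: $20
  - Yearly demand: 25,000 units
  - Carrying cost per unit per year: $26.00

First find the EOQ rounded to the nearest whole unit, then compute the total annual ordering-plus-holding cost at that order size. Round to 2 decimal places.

$5,099.02

2DS/H = 2·25,000·20/26 = 38,461.54
EOQ = √38,461.54 ≈ 196.12 → Q = 196 units
Annual ordering cost = (D/Q)·S = (25,000/196) × 20 = $2,551.02
Annual holding cost  = (Q/2)·H = (196/2) × 26 = $2,548.00
Total = $2,551.02 + $2,548.00 = $5,099.02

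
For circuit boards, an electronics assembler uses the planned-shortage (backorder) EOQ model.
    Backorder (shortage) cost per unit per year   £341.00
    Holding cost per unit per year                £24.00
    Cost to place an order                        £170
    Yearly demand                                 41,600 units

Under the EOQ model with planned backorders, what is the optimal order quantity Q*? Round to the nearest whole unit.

Q* = √(2DS/H) · √((H + b)/b)
   = √(2 × 41,600 × 170 / 24) · √((24 + 341) / 341)
   = 767.680 × 1.0346 ≈ 794.24

794 units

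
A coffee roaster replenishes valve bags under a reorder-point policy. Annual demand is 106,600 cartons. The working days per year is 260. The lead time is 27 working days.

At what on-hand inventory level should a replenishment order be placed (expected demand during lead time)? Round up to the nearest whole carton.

11,070 cartons

Daily demand d = 106,600 / 260 = 410.000 cartons/day
Demand during lead time = 410.000 × 27 = 11,070.00
Reorder point = 11,070.00 → round up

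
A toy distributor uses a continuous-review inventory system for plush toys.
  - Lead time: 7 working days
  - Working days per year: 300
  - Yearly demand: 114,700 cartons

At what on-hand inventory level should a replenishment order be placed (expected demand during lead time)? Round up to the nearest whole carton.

2,677 cartons

Daily demand d = 114,700 / 300 = 382.333 cartons/day
Demand during lead time = 382.333 × 7 = 2,676.33
Reorder point = 2,676.33 → round up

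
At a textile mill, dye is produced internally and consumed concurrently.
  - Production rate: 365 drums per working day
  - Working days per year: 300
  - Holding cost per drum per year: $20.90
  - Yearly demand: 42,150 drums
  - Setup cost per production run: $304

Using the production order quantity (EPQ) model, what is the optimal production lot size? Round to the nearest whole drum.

1,412 drums

Daily demand d = 42,150/300 = 140.500; p = 365; 1 − d/p = 0.61507
EPQ = √(2DS / (H(1 − d/p)))
    = √(2 × 42,150 × 304 / (20.9 × 0.61507)) ≈ 1,411.94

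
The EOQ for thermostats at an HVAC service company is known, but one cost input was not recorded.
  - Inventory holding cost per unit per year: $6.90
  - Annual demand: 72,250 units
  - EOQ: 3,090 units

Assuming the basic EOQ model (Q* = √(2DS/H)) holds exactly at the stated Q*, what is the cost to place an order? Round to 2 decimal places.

$455.93

Since Q* = (2DS/H)^½, squaring gives Q*²·H = 2DS.
S = Q²H / (2D) = 3,090² × 6.9 / (2 × 72,250) = 455.9300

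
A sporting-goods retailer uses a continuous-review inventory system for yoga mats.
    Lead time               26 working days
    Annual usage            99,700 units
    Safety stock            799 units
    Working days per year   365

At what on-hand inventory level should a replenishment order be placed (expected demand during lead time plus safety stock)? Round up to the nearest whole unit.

7,901 units

Daily demand d = 99,700 / 365 = 273.151 units/day
Demand during lead time = 273.151 × 26 = 7,101.92
Reorder point = 7,101.92 + 799 = 7,900.92 → round up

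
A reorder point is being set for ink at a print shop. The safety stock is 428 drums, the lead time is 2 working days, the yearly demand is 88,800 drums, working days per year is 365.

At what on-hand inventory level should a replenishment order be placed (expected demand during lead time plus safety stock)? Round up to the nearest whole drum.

915 drums

Daily demand d = 88,800 / 365 = 243.288 drums/day
Demand during lead time = 243.288 × 2 = 486.58
Reorder point = 486.58 + 428 = 914.58 → round up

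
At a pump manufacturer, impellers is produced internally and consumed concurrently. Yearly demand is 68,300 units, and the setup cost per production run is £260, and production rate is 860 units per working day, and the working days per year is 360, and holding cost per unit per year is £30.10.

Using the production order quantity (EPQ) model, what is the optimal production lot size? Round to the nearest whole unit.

1,230 units

Daily demand d = 68,300/360 = 189.722; p = 860; 1 − d/p = 0.77939
EPQ = √(2DS / (H(1 − d/p)))
    = √(2 × 68,300 × 260 / (30.1 × 0.77939)) ≈ 1,230.41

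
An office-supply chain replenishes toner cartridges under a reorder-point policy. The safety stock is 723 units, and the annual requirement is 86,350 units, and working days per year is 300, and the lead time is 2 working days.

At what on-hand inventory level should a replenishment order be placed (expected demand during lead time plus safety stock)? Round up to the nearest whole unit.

Daily demand d = 86,350 / 300 = 287.833 units/day
Demand during lead time = 287.833 × 2 = 575.67
Reorder point = 575.67 + 723 = 1,298.67 → round up

1,299 units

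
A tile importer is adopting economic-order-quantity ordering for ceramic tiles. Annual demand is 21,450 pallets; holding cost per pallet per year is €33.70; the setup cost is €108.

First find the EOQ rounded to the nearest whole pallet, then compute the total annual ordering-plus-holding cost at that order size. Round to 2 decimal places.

2DS/H = 2·21,450·108/33.7 = 137,483.68
EOQ = √137,483.68 ≈ 370.79 → Q = 371 pallets
Annual ordering cost = (D/Q)·S = (21,450/371) × 108 = €6,244.20
Annual holding cost  = (Q/2)·H = (371/2) × 33.7 = €6,251.35
Total = €6,244.20 + €6,251.35 = €12,495.55

€12,495.55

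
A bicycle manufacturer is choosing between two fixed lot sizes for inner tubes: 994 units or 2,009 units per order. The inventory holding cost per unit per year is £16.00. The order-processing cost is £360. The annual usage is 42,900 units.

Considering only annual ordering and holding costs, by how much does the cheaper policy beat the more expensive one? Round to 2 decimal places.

£270.18

For each Q, cost = (D/Q)·S + (Q/2)·H.
TC(994) = (42,900/994)×360 + (994/2)×16 = £23,489.22
TC(2,009) = (42,900/2,009)×360 + (2,009/2)×16 = £23,759.41
Cheaper: Q = 994.  Difference = £270.18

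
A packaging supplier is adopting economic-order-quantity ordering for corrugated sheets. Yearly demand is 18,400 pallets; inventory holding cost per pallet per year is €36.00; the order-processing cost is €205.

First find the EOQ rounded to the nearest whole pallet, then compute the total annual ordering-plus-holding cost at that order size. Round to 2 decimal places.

2DS/H = 2·18,400·205/36 = 209,555.56
EOQ = √209,555.56 ≈ 457.77 → Q = 458 pallets
Annual ordering cost = (D/Q)·S = (18,400/458) × 205 = €8,235.81
Annual holding cost  = (Q/2)·H = (458/2) × 36 = €8,244.00
Total = €8,235.81 + €8,244.00 = €16,479.81

€16,479.81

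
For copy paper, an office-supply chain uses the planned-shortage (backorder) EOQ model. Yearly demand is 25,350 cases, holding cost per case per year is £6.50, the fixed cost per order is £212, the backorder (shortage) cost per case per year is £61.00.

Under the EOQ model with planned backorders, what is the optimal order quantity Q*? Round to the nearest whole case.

1,353 cases

Basic EOQ = √(2·25,350·212/6.5) = 1,285.924
Backorder adjustment √((H+b)/b) = √((6.5+61)/61) = 1.0519
Q* = 1,285.924 × 1.0519 ≈ 1,352.70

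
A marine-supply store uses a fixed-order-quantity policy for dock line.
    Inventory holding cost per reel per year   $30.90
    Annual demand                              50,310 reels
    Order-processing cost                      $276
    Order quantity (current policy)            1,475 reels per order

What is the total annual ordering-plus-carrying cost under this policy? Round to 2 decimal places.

Ordering: D/Q × S = 50,310/1,475 × $276 = $9,413.94
Holding:  Q/2 × H = 1,475/2 × $30.9 = $22,788.75
Total = $9,413.94 + $22,788.75 = $32,202.69

$32,202.69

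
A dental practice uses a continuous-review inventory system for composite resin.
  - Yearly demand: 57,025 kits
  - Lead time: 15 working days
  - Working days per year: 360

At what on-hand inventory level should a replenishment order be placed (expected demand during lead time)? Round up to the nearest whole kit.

Daily demand d = 57,025 / 360 = 158.403 kits/day
Demand during lead time = 158.403 × 15 = 2,376.04
Reorder point = 2,376.04 → round up

2,377 kits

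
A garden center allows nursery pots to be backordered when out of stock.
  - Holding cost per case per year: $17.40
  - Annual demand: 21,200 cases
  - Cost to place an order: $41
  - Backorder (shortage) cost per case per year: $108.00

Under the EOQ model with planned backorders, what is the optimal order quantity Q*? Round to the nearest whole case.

341 cases

Basic EOQ = √(2·21,200·41/17.4) = 316.082
Backorder adjustment √((H+b)/b) = √((17.4+108)/108) = 1.0775
Q* = 316.082 × 1.0775 ≈ 340.59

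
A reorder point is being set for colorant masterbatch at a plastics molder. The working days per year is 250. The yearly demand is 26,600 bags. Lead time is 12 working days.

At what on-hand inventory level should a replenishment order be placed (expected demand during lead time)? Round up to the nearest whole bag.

1,277 bags

Daily demand d = 26,600 / 250 = 106.400 bags/day
Demand during lead time = 106.400 × 12 = 1,276.80
Reorder point = 1,276.80 → round up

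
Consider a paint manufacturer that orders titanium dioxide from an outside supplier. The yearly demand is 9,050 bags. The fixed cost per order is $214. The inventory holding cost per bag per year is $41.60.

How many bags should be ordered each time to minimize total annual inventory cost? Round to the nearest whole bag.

Q* = √(2·D·S / H) = √(2·9,050·214 / 41.6) = √93,110.6 ≈ 305.14

305 bags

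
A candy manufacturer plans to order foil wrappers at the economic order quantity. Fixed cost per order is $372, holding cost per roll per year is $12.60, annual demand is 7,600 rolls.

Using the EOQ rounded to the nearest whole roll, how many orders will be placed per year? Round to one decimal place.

11.3 orders per year

2DS/H = 2·7,600·372/12.6 = 448,761.90
EOQ = √448,761.90 ≈ 669.90 → Q = 670
N = D/Q = 7,600/670 ≈ 11.343 orders/yr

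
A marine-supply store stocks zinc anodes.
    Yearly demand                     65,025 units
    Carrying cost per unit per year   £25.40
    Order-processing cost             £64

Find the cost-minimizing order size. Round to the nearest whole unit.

572 units

Optimal lot size Q* = (2 × 65,025 × £64 / £25.4)^½ ≈ 572.44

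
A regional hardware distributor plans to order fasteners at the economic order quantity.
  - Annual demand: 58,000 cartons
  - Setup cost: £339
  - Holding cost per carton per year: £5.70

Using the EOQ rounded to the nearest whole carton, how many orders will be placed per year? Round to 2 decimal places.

Optimal lot size Q* = (2 × 58,000 × £339 / £5.7)^½ ≈ 2,626.58 → Q = 2,627
N = D/Q = 58,000/2,627 ≈ 22.078 orders/yr

22.08 orders per year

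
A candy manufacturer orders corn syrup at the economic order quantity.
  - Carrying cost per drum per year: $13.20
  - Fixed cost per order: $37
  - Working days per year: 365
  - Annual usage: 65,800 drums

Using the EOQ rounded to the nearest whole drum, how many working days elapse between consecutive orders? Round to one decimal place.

Optimal lot size Q* = (2 × 65,800 × $37 / $13.2)^½ ≈ 607.35 → Q = 607 drums
T = Q/D × 365 days = 607/65,800 × 365 = 3.367 days

3.4 days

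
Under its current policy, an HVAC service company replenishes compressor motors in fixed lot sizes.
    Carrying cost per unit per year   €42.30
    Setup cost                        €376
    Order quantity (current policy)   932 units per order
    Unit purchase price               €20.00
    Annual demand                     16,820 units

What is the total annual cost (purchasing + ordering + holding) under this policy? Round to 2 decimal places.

€362,897.55

Ordering: D/Q × S = 16,820/932 × €376 = €6,785.75
Holding:  Q/2 × H = 932/2 × €42.3 = €19,711.80
Purchase cost = D·C = 16,820 × 20 = €336,400.00
Total = €6,785.75 + €19,711.80 + €336,400.00 = €362,897.55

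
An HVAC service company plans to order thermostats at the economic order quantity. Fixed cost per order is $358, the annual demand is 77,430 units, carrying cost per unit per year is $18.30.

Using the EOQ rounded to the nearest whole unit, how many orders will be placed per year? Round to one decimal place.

44.5 orders per year

Q* = √(2·D·S / H) = √(2·77,430·358 / 18.3) = √3,029,501.6 ≈ 1,740.55 → Q = 1,741
Orders per year = D/Q = 77,430 / 1,741 = 44.474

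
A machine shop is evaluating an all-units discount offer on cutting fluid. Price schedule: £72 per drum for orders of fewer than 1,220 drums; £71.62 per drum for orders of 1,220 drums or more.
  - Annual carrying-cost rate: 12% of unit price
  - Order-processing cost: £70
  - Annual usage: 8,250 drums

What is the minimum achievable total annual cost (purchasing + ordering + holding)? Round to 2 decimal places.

H₁ = 12%×£72 = £8.6400;  H₂ = 12%×£71.62 = £8.5944
EOQ₁ = √(2×8,250×70/8.6400) = 365.62  (< 1,220, feasible at tier 1)
EOQ₂ = √(2×8,250×70/8.5944) = 366.59  (< 1,220 → use Q = 1,220 at tier-2 price)
TC(tier 1 (EOQ₁), Q≈365.6) = £597,158.99
TC(tier 2, Q≈1,220.0) = £596,580.94
Minimum at tier 2: £596,580.94

£596,580.94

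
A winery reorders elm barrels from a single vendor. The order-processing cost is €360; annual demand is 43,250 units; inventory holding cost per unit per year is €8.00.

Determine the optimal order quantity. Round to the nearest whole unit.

EOQ = √(2DS/H) = √(2 × 43,250 × 360 / 8)
    = √(3,892,500.00) ≈ 1,972.94

1,973 units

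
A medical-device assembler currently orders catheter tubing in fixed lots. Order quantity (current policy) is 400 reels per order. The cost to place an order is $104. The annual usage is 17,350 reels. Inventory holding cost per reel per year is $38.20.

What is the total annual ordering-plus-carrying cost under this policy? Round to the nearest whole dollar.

Orders/yr = 17,350/400 = 43.375; ordering cost = 43.375 × $104 = $4,511.00
Average inventory = 400/2 = 200; holding cost = 200 × $38.2 = $7,640.00
Total = $4,511.00 + $7,640.00 = $12,151.00

$12,151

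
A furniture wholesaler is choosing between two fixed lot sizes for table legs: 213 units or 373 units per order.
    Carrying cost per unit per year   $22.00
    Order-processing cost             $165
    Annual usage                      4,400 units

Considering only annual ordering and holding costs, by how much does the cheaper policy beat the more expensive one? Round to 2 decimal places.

$297.93

TC(Q) = (D/Q)S + (Q/2)H
TC(213) = (4,400/213)×165 + (213/2)×22 = $5,751.45
TC(373) = (4,400/373)×165 + (373/2)×22 = $6,049.38
Cheaper: Q = 213.  Difference = $297.93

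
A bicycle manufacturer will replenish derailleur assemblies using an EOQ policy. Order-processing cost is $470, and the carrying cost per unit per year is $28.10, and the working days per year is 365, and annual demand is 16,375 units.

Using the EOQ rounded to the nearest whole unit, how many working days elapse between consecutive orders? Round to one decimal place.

16.5 days

EOQ = √(2DS/H) = √(2 × 16,375 × 470 / 28.1)
    = √(547,775.80) ≈ 740.12 → Q = 740 units
Days between orders = 365 / (D/Q) = 365 / 22.128 ≈ 16.495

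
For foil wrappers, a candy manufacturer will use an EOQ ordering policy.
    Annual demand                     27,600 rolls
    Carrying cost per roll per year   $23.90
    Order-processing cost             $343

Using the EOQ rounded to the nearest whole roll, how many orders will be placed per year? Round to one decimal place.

EOQ = √(2DS/H) = √(2 × 27,600 × 343 / 23.9)
    = √(792,200.84) ≈ 890.06 → Q = 890
N = D/Q = 27,600/890 ≈ 31.011 orders/yr

31.0 orders per year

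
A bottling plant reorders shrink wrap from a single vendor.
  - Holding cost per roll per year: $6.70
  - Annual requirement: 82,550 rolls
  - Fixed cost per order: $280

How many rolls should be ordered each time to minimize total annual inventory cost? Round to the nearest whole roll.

2,627 rolls

Q* = √(2·D·S / H) = √(2·82,550·280 / 6.7) = √6,899,701.5 ≈ 2,626.73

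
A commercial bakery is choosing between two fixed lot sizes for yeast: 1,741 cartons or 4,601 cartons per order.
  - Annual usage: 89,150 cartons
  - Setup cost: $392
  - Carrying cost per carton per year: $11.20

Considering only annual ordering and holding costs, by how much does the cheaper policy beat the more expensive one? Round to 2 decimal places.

For each Q, cost = (D/Q)·S + (Q/2)·H.
TC(1,741) = (89,150/1,741)×392 + (1,741/2)×11.2 = $29,822.43
TC(4,601) = (89,150/4,601)×392 + (4,601/2)×11.2 = $33,361.08
Cheaper: Q = 1,741.  Difference = $3,538.65

$3,538.65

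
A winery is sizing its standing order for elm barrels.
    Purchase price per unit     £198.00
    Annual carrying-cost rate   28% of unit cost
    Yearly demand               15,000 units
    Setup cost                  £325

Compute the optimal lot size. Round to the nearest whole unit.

Holding cost per unit per year: H = 28% × £198 = £55.4400
Optimal lot size Q* = (2 × 15,000 × £325 / £55.44)^½ ≈ 419.36

419 units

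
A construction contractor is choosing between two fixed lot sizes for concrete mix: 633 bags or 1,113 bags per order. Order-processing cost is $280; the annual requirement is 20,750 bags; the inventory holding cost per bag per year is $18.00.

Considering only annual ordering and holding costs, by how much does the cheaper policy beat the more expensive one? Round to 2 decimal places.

$361.61

Annual cost at Q: ordering D·S/Q plus holding Q·H/2.
TC(633) = (20,750/633)×280 + (633/2)×18 = $14,875.52
TC(1,113) = (20,750/1,113)×280 + (1,113/2)×18 = $15,237.13
Lots of 633 are cheaper by $361.61.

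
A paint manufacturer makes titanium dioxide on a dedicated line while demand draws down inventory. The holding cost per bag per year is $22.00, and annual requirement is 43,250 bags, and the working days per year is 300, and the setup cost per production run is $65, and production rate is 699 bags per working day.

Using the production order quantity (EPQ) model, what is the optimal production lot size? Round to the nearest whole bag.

567 bags

Daily demand d = 43,250/300 = 144.167; p = 699; 1 − d/p = 0.79375
EPQ = √(2DS / (H(1 − d/p)))
    = √(2 × 43,250 × 65 / (22 × 0.79375)) ≈ 567.43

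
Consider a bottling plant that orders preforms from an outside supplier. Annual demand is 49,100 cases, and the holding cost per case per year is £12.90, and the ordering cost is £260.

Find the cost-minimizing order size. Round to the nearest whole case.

EOQ = √(2DS/H) = √(2 × 49,100 × 260 / 12.9)
    = √(1,979,224.81) ≈ 1,406.85

1,407 cases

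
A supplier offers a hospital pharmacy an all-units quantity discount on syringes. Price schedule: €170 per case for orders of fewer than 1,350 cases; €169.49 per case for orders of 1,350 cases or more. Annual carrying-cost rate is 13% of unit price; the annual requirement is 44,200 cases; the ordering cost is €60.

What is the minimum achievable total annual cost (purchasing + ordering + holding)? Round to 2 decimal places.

H₁ = 13%×€170 = €22.1000;  H₂ = 13%×€169.49 = €22.0337
EOQ₁ = √(2×44,200×60/22.1000) = 489.90  (< 1,350, feasible at tier 1)
EOQ₂ = √(2×44,200×60/22.0337) = 490.63  (< 1,350 → use Q = 1,350 at tier-2 price)
TC(tier 1 (EOQ₁), Q≈489.9) = €7,524,826.74
TC(tier 2, Q≈1,350.0) = €7,508,295.19
Minimum at tier 2: €7,508,295.19

€7,508,295.19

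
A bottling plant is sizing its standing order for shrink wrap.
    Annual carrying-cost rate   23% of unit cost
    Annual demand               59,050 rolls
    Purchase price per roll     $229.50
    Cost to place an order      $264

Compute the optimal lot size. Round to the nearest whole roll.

769 rolls

Holding cost per roll per year: H = 23% × $229.5 = $52.7850
Q* = √(2·D·S / H) = √(2·59,050·264 / 52.785) = √590,667.8 ≈ 768.55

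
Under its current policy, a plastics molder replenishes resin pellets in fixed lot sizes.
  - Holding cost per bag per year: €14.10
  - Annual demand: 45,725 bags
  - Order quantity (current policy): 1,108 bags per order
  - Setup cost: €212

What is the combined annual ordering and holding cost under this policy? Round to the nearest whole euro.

Ordering: D/Q × S = 45,725/1,108 × €212 = €8,748.83
Holding:  Q/2 × H = 1,108/2 × €14.1 = €7,811.40
Total = €8,748.83 + €7,811.40 = €16,560.23

€16,560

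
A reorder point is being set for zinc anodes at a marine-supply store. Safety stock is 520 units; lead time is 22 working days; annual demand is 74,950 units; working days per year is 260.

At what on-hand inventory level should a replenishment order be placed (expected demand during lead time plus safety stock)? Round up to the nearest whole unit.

Daily demand d = 74,950 / 260 = 288.269 units/day
Demand during lead time = 288.269 × 22 = 6,341.92
Reorder point = 6,341.92 + 520 = 6,861.92 → round up

6,862 units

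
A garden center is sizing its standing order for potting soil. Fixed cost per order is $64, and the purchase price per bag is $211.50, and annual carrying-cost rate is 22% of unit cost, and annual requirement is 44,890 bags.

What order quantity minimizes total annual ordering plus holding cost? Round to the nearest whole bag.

H = i·C = 0.22 × $211.5 = $46.5300 per bag-year
Q* = √(2·D·S / H) = √(2·44,890·64 / 46.53) = √123,488.5 ≈ 351.41

351 bags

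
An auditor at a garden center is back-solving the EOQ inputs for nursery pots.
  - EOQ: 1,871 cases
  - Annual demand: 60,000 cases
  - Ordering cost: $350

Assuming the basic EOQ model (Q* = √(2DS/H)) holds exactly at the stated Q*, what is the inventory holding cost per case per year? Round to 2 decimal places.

From Q* = √(2DS/H) ⇒ Q*² = 2DS/H.
H = 2DS / Q² = 2 × 60,000 × 350 / 1,871² = 11.9978

$12.00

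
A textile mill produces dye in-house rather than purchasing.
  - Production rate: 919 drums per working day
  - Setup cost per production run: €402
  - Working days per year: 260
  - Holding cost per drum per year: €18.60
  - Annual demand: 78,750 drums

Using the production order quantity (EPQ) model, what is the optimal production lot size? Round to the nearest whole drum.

d = 78,750/260 = 302.8846 drums/day;  effective holding cost H(1 − d/p) = 18.6·(1 − 302.8846/919) = 12.46980
Q* = √(2DS / H_eff) = √(2·78,750·402 / 12.46980) ≈ 2,253.32

2,253 drums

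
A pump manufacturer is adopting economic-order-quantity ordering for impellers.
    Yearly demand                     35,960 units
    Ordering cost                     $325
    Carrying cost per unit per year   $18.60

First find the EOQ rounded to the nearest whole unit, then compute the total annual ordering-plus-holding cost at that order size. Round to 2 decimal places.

2DS/H = 2·35,960·325/18.6 = 1,256,666.67
EOQ = √1,256,666.67 ≈ 1,121.01 → Q = 1,121 units
Orders/yr = 35,960/1,121 = 32.079; ordering cost = 32.079 × $325 = $10,425.51
Average inventory = 1,121/2 = 560.5; holding cost = 560.5 × $18.6 = $10,425.30
Total = $10,425.51 + $10,425.30 = $20,850.81

$20,850.81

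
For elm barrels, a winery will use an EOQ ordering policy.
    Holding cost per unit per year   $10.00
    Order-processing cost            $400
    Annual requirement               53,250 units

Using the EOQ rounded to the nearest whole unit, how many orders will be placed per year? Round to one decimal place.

Q* = √(2·D·S / H) = √(2·53,250·400 / 10) = √4,260,000.0 ≈ 2,063.98 → Q = 2,064
N = D/Q = 53,250/2,064 ≈ 25.799 orders/yr

25.8 orders per year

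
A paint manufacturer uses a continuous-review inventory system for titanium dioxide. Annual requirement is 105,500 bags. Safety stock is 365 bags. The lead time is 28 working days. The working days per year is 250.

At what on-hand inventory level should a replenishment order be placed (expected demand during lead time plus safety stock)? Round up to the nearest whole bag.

Daily demand d = 105,500 / 250 = 422.000 bags/day
Demand during lead time = 422.000 × 28 = 11,816.00
Reorder point = 11,816.00 + 365 = 12,181.00 → round up

12,181 bags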